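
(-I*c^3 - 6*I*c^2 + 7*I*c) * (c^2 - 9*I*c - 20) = -I*c^5 - 9*c^4 - 6*I*c^4 - 54*c^3 + 27*I*c^3 + 63*c^2 + 120*I*c^2 - 140*I*c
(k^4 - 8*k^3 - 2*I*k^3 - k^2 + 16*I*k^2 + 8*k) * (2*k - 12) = 2*k^5 - 28*k^4 - 4*I*k^4 + 94*k^3 + 56*I*k^3 + 28*k^2 - 192*I*k^2 - 96*k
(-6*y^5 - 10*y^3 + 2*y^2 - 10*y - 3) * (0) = 0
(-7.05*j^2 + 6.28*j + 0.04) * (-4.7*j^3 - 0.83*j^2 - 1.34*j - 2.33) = 33.135*j^5 - 23.6645*j^4 + 4.0466*j^3 + 7.9781*j^2 - 14.686*j - 0.0932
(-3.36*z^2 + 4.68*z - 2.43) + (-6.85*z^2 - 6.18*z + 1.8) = -10.21*z^2 - 1.5*z - 0.63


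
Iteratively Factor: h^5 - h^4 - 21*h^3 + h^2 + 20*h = (h + 1)*(h^4 - 2*h^3 - 19*h^2 + 20*h) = h*(h + 1)*(h^3 - 2*h^2 - 19*h + 20) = h*(h + 1)*(h + 4)*(h^2 - 6*h + 5) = h*(h - 5)*(h + 1)*(h + 4)*(h - 1)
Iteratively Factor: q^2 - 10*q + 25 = (q - 5)*(q - 5)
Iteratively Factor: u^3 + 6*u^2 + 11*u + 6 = (u + 1)*(u^2 + 5*u + 6) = (u + 1)*(u + 2)*(u + 3)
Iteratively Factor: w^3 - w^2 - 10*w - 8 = (w - 4)*(w^2 + 3*w + 2) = (w - 4)*(w + 1)*(w + 2)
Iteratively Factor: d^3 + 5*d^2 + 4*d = (d + 4)*(d^2 + d) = d*(d + 4)*(d + 1)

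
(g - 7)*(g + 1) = g^2 - 6*g - 7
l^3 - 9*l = l*(l - 3)*(l + 3)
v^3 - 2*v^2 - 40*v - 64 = (v - 8)*(v + 2)*(v + 4)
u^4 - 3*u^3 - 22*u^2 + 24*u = u*(u - 6)*(u - 1)*(u + 4)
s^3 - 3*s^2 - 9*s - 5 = (s - 5)*(s + 1)^2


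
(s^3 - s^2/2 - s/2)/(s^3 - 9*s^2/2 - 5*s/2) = (s - 1)/(s - 5)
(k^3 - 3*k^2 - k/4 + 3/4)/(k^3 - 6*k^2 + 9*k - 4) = (4*k^3 - 12*k^2 - k + 3)/(4*(k^3 - 6*k^2 + 9*k - 4))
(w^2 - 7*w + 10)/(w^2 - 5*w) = (w - 2)/w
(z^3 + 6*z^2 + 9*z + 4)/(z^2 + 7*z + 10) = (z^3 + 6*z^2 + 9*z + 4)/(z^2 + 7*z + 10)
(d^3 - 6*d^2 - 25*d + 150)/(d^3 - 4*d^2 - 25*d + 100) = (d - 6)/(d - 4)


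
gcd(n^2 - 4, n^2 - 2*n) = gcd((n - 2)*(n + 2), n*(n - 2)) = n - 2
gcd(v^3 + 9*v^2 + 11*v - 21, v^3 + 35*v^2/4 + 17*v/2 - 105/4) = v^2 + 10*v + 21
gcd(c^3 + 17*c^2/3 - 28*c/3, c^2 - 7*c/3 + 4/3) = c - 4/3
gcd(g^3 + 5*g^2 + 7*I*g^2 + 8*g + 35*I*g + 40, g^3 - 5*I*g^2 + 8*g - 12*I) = g - I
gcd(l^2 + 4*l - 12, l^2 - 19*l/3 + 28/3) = 1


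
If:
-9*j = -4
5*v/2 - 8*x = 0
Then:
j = 4/9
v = 16*x/5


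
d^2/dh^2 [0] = 0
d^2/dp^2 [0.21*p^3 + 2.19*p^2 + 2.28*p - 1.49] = 1.26*p + 4.38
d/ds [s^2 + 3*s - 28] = 2*s + 3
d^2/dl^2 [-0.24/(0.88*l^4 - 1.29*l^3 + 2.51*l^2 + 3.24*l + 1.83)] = ((2.5344*l^2 - 1.8576*l + 1.2048)*(0.88*l^4 - 1.29*l^3 + 2.51*l^2 + 3.24*l + 1.83) - 0.24*(3.52*l^3 - 3.87*l^2 + 5.02*l + 3.24)*(7.04*l^3 - 7.74*l^2 + 10.04*l + 6.48))/(0.88*l^4 - 1.29*l^3 + 2.51*l^2 + 3.24*l + 1.83)^3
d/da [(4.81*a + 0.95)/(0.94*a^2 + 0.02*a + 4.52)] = (-4.5214*a^2 - 1.786*a + 21.7222)/(0.8836*a^4 + 0.0376*a^3 + 8.498*a^2 + 0.1808*a + 20.4304)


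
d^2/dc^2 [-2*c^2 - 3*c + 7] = -4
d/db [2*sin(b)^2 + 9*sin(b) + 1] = (4*sin(b) + 9)*cos(b)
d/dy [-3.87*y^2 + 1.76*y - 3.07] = 1.76 - 7.74*y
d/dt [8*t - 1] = 8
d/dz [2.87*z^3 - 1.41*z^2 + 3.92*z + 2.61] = 8.61*z^2 - 2.82*z + 3.92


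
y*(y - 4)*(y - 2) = y^3 - 6*y^2 + 8*y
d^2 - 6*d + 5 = (d - 5)*(d - 1)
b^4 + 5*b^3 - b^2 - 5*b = b*(b - 1)*(b + 1)*(b + 5)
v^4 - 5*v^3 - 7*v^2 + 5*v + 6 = (v - 6)*(v - 1)*(v + 1)^2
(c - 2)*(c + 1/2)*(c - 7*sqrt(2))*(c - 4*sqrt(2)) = c^4 - 11*sqrt(2)*c^3 - 3*c^3/2 + 33*sqrt(2)*c^2/2 + 55*c^2 - 84*c + 11*sqrt(2)*c - 56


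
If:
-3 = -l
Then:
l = 3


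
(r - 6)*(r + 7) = r^2 + r - 42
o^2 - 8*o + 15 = (o - 5)*(o - 3)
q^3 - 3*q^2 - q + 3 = (q - 3)*(q - 1)*(q + 1)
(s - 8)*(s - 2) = s^2 - 10*s + 16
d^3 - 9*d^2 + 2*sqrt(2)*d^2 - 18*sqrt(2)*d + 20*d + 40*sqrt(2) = (d - 5)*(d - 4)*(d + 2*sqrt(2))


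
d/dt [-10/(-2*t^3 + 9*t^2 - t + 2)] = 10*(-6*t^2 + 18*t - 1)/(2*t^3 - 9*t^2 + t - 2)^2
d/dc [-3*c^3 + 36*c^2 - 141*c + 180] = -9*c^2 + 72*c - 141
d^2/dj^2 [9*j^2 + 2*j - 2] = 18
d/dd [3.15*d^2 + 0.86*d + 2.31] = 6.3*d + 0.86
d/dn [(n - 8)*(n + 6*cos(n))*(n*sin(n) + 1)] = (8 - n)*(n*sin(n) + 1)*(6*sin(n) - 1) + (n - 8)*(n + 6*cos(n))*(n*cos(n) + sin(n)) + (n + 6*cos(n))*(n*sin(n) + 1)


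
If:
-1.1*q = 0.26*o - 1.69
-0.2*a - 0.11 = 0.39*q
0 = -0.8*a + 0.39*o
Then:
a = -65.01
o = -133.35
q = 33.06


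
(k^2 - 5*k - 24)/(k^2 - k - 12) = (k - 8)/(k - 4)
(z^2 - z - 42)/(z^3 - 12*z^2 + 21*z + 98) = (z + 6)/(z^2 - 5*z - 14)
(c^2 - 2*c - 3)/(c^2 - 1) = (c - 3)/(c - 1)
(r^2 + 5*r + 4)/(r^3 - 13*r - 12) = (r + 4)/(r^2 - r - 12)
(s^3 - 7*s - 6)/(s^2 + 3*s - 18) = (s^2 + 3*s + 2)/(s + 6)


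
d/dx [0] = 0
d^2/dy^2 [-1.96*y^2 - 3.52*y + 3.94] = -3.92000000000000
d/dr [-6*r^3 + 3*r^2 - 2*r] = -18*r^2 + 6*r - 2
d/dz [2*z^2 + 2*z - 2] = 4*z + 2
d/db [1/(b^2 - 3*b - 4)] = (3 - 2*b)/(-b^2 + 3*b + 4)^2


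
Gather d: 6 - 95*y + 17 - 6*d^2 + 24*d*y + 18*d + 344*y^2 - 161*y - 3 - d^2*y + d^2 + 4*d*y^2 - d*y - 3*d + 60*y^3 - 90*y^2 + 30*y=d^2*(-y - 5) + d*(4*y^2 + 23*y + 15) + 60*y^3 + 254*y^2 - 226*y + 20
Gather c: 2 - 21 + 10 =-9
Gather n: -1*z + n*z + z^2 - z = n*z + z^2 - 2*z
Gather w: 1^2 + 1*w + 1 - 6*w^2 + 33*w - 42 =-6*w^2 + 34*w - 40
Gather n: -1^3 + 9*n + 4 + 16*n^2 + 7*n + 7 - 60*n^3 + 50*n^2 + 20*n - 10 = -60*n^3 + 66*n^2 + 36*n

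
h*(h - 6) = h^2 - 6*h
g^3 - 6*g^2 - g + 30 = (g - 5)*(g - 3)*(g + 2)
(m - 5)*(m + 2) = m^2 - 3*m - 10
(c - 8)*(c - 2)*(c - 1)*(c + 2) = c^4 - 9*c^3 + 4*c^2 + 36*c - 32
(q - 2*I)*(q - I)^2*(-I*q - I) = -I*q^4 - 4*q^3 - I*q^3 - 4*q^2 + 5*I*q^2 + 2*q + 5*I*q + 2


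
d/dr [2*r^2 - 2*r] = 4*r - 2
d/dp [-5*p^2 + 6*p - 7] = 6 - 10*p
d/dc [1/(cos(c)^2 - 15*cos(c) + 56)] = (2*cos(c) - 15)*sin(c)/(cos(c)^2 - 15*cos(c) + 56)^2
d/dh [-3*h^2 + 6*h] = 6 - 6*h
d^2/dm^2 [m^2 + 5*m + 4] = 2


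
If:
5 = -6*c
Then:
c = -5/6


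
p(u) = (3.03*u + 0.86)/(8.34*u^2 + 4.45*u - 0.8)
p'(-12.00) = -0.00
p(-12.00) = -0.03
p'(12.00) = -0.00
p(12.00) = 0.03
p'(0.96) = -0.35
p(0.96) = 0.34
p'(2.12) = -0.07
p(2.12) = 0.16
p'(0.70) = -0.70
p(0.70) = 0.47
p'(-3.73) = -0.03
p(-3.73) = -0.11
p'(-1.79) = -0.19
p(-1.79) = -0.25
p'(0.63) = -0.90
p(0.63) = 0.52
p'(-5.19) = -0.02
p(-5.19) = -0.07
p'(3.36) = -0.03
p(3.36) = 0.10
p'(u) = (-16.68*u - 4.45)*(3.03*u + 0.86)/(8.34*u^2 + 4.45*u - 0.8)^2 + 3.03/(8.34*u^2 + 4.45*u - 0.8)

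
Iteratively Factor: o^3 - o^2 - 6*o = (o + 2)*(o^2 - 3*o) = o*(o + 2)*(o - 3)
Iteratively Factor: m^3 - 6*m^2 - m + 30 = (m - 3)*(m^2 - 3*m - 10) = (m - 3)*(m + 2)*(m - 5)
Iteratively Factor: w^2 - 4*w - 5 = (w + 1)*(w - 5)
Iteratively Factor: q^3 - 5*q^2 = (q - 5)*(q^2) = q*(q - 5)*(q)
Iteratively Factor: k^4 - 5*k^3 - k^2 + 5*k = (k + 1)*(k^3 - 6*k^2 + 5*k) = k*(k + 1)*(k^2 - 6*k + 5) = k*(k - 5)*(k + 1)*(k - 1)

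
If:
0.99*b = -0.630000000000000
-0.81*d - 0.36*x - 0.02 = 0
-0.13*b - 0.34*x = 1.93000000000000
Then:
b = -0.64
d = 2.39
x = -5.43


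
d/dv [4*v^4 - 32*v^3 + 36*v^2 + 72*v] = 16*v^3 - 96*v^2 + 72*v + 72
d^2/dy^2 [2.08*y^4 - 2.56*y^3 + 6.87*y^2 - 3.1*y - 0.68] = 24.96*y^2 - 15.36*y + 13.74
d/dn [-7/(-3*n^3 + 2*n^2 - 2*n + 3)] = 7*(-9*n^2 + 4*n - 2)/(3*n^3 - 2*n^2 + 2*n - 3)^2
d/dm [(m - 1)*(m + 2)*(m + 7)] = 3*m^2 + 16*m + 5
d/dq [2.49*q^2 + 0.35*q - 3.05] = 4.98*q + 0.35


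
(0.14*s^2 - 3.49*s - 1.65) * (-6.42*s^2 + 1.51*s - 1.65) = -0.8988*s^4 + 22.6172*s^3 + 5.0921*s^2 + 3.267*s + 2.7225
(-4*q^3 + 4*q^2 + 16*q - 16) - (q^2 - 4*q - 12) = -4*q^3 + 3*q^2 + 20*q - 4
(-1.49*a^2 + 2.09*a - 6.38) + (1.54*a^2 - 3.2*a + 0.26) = 0.05*a^2 - 1.11*a - 6.12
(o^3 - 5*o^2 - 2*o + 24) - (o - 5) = o^3 - 5*o^2 - 3*o + 29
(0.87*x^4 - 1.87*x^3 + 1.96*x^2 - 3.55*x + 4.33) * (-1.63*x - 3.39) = -1.4181*x^5 + 0.0987999999999998*x^4 + 3.1445*x^3 - 0.857900000000001*x^2 + 4.9766*x - 14.6787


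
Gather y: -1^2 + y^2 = y^2 - 1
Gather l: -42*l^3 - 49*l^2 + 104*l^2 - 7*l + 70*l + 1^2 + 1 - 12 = -42*l^3 + 55*l^2 + 63*l - 10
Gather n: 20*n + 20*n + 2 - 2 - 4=40*n - 4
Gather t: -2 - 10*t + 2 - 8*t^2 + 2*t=-8*t^2 - 8*t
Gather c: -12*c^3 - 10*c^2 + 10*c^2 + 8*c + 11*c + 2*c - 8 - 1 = -12*c^3 + 21*c - 9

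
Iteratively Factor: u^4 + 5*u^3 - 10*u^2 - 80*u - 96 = (u + 4)*(u^3 + u^2 - 14*u - 24) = (u - 4)*(u + 4)*(u^2 + 5*u + 6) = (u - 4)*(u + 3)*(u + 4)*(u + 2)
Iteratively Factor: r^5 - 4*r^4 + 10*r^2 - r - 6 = (r - 1)*(r^4 - 3*r^3 - 3*r^2 + 7*r + 6) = (r - 1)*(r + 1)*(r^3 - 4*r^2 + r + 6) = (r - 2)*(r - 1)*(r + 1)*(r^2 - 2*r - 3) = (r - 3)*(r - 2)*(r - 1)*(r + 1)*(r + 1)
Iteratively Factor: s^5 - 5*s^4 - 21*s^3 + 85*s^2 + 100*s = (s + 1)*(s^4 - 6*s^3 - 15*s^2 + 100*s) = s*(s + 1)*(s^3 - 6*s^2 - 15*s + 100) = s*(s - 5)*(s + 1)*(s^2 - s - 20) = s*(s - 5)^2*(s + 1)*(s + 4)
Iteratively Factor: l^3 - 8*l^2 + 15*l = (l)*(l^2 - 8*l + 15) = l*(l - 3)*(l - 5)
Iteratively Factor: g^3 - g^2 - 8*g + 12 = (g + 3)*(g^2 - 4*g + 4) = (g - 2)*(g + 3)*(g - 2)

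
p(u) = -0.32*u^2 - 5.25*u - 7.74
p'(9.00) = -11.01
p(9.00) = -80.91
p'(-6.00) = -1.41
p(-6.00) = 12.24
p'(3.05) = -7.20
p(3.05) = -26.73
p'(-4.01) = -2.68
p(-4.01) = 8.17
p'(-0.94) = -4.65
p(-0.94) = -3.09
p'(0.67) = -5.68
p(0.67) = -11.40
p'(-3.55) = -2.98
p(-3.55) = 6.86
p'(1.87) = -6.45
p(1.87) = -18.68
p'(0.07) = -5.29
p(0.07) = -8.11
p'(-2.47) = -3.67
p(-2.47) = 3.28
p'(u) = -0.64*u - 5.25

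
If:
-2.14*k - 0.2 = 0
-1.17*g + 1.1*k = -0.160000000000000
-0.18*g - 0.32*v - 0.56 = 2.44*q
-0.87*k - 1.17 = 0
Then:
No Solution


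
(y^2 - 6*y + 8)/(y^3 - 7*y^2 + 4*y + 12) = (y - 4)/(y^2 - 5*y - 6)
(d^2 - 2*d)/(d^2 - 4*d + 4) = d/(d - 2)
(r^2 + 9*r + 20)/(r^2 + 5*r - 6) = (r^2 + 9*r + 20)/(r^2 + 5*r - 6)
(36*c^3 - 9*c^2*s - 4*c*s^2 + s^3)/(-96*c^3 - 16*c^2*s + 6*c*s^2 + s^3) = (-9*c^2 + s^2)/(24*c^2 + 10*c*s + s^2)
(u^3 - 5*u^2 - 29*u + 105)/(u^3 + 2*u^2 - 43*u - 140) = (u - 3)/(u + 4)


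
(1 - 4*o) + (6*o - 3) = 2*o - 2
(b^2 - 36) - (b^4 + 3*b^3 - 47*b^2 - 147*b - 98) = -b^4 - 3*b^3 + 48*b^2 + 147*b + 62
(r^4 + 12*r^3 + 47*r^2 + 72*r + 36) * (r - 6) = r^5 + 6*r^4 - 25*r^3 - 210*r^2 - 396*r - 216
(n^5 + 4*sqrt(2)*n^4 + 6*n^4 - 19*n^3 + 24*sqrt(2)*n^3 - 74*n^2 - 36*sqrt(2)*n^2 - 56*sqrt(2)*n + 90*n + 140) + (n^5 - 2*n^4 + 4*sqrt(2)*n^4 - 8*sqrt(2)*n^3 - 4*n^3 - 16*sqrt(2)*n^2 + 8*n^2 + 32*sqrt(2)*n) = 2*n^5 + 4*n^4 + 8*sqrt(2)*n^4 - 23*n^3 + 16*sqrt(2)*n^3 - 52*sqrt(2)*n^2 - 66*n^2 - 24*sqrt(2)*n + 90*n + 140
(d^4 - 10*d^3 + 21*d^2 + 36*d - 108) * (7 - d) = -d^5 + 17*d^4 - 91*d^3 + 111*d^2 + 360*d - 756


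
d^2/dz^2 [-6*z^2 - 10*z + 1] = -12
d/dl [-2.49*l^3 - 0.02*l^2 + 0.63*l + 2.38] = -7.47*l^2 - 0.04*l + 0.63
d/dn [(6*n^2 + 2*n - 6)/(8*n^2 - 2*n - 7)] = 2*(-14*n^2 + 6*n - 13)/(64*n^4 - 32*n^3 - 108*n^2 + 28*n + 49)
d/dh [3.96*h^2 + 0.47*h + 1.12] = 7.92*h + 0.47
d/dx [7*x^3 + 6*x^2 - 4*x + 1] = 21*x^2 + 12*x - 4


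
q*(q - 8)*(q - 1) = q^3 - 9*q^2 + 8*q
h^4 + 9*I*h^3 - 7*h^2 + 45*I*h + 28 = (h - I)^2*(h + 4*I)*(h + 7*I)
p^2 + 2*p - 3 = (p - 1)*(p + 3)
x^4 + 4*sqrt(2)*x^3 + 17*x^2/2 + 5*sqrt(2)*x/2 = x*(x + sqrt(2)/2)*(x + sqrt(2))*(x + 5*sqrt(2)/2)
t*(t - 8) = t^2 - 8*t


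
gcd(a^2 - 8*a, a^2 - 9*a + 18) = 1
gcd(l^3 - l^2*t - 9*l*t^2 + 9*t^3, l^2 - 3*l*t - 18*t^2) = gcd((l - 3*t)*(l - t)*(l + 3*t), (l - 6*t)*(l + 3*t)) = l + 3*t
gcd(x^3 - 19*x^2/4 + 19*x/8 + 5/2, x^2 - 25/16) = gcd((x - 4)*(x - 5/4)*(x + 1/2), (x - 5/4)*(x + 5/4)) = x - 5/4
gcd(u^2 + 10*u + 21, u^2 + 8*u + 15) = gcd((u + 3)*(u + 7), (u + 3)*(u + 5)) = u + 3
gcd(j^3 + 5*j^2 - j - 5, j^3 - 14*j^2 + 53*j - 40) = j - 1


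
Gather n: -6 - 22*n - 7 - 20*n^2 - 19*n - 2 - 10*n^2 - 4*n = -30*n^2 - 45*n - 15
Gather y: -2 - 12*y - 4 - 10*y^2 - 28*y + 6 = -10*y^2 - 40*y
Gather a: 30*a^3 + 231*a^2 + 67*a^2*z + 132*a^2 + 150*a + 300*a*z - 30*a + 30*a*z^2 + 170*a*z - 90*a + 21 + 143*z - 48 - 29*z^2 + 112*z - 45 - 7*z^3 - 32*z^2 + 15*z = 30*a^3 + a^2*(67*z + 363) + a*(30*z^2 + 470*z + 30) - 7*z^3 - 61*z^2 + 270*z - 72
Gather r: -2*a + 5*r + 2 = -2*a + 5*r + 2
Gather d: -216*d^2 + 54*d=-216*d^2 + 54*d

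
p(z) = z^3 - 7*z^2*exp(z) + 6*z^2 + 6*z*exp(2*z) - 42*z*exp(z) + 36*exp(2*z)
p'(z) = -7*z^2*exp(z) + 3*z^2 + 12*z*exp(2*z) - 56*z*exp(z) + 12*z + 78*exp(2*z) - 42*exp(z)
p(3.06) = 20672.34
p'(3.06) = 46298.52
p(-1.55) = 22.14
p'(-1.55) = -2.78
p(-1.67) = 22.53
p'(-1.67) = -3.60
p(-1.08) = 21.77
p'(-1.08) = 1.54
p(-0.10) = 32.78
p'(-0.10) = 28.71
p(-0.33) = 27.62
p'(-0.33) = 17.18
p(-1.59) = 22.26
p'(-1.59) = -3.06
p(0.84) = 131.87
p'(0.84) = 267.10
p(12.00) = 2860579107370.47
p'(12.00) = 5880304849650.43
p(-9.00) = -243.02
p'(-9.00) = 134.99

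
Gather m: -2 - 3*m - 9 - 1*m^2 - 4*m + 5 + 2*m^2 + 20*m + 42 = m^2 + 13*m + 36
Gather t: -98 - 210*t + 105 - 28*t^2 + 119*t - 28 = -28*t^2 - 91*t - 21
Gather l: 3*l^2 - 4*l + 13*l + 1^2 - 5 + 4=3*l^2 + 9*l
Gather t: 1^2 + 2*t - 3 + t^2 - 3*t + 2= t^2 - t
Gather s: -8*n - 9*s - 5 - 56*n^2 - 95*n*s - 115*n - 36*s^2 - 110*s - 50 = -56*n^2 - 123*n - 36*s^2 + s*(-95*n - 119) - 55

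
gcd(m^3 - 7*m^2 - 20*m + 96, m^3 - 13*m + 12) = m^2 + m - 12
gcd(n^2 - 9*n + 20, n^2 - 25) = n - 5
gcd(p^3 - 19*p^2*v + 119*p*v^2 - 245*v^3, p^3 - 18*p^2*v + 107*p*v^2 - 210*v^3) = p^2 - 12*p*v + 35*v^2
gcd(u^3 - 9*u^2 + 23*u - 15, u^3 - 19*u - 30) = u - 5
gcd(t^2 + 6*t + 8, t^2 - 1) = 1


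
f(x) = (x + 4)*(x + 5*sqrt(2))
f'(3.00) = 17.07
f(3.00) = 70.50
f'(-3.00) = 5.07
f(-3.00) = 4.07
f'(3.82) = 18.71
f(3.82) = 85.17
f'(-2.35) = 6.37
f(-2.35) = 7.79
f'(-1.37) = 8.33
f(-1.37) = 14.99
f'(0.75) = 12.57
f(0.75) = 37.15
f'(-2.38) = 6.31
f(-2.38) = 7.60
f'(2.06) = 15.19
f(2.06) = 55.33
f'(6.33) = 23.73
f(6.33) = 138.43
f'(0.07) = 11.21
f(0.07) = 29.06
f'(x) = 2*x + 4 + 5*sqrt(2)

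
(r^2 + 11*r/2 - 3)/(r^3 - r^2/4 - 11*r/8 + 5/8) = 4*(r + 6)/(4*r^2 + r - 5)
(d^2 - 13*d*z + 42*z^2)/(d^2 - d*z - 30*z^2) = (d - 7*z)/(d + 5*z)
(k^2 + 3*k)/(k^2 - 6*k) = (k + 3)/(k - 6)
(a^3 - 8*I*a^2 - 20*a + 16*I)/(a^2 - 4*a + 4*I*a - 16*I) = (a^3 - 8*I*a^2 - 20*a + 16*I)/(a^2 + 4*a*(-1 + I) - 16*I)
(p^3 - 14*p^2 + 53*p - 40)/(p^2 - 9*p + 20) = (p^2 - 9*p + 8)/(p - 4)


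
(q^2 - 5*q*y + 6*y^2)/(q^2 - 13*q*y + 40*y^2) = (q^2 - 5*q*y + 6*y^2)/(q^2 - 13*q*y + 40*y^2)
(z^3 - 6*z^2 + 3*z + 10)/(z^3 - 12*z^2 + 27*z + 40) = (z - 2)/(z - 8)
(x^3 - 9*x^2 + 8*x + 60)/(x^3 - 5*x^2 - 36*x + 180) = (x + 2)/(x + 6)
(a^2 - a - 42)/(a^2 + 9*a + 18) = (a - 7)/(a + 3)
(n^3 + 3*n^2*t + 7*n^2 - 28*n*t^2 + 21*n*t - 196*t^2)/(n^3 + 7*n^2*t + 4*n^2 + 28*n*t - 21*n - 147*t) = (n - 4*t)/(n - 3)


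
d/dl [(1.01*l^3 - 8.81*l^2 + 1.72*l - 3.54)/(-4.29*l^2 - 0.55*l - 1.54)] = (-4.3329*l^4 - 1.111*l^3 + 7.5581*l^2 - 3.2384*l - 4.5958)/(18.4041*l^4 + 4.719*l^3 + 13.5157*l^2 + 1.694*l + 2.3716)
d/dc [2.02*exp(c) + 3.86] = 2.02*exp(c)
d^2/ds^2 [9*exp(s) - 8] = 9*exp(s)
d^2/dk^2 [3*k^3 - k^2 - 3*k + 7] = 18*k - 2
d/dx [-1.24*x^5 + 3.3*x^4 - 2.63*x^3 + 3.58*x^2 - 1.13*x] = -6.2*x^4 + 13.2*x^3 - 7.89*x^2 + 7.16*x - 1.13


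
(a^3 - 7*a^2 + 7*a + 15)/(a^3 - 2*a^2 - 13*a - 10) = (a - 3)/(a + 2)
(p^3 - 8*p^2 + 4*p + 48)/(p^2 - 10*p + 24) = p + 2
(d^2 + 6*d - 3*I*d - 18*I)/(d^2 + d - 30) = (d - 3*I)/(d - 5)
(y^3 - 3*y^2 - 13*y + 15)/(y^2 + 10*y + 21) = (y^2 - 6*y + 5)/(y + 7)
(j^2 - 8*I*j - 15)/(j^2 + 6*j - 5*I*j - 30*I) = (j - 3*I)/(j + 6)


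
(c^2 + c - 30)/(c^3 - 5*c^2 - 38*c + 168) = (c - 5)/(c^2 - 11*c + 28)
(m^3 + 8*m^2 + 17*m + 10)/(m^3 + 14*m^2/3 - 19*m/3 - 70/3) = 3*(m + 1)/(3*m - 7)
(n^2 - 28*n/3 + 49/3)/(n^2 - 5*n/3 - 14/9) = 3*(n - 7)/(3*n + 2)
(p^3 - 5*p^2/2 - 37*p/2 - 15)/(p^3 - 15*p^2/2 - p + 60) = (p + 1)/(p - 4)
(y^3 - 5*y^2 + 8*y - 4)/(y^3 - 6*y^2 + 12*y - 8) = (y - 1)/(y - 2)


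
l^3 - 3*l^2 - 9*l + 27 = (l - 3)^2*(l + 3)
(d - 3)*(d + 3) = d^2 - 9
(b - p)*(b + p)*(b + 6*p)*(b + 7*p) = b^4 + 13*b^3*p + 41*b^2*p^2 - 13*b*p^3 - 42*p^4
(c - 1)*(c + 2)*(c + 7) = c^3 + 8*c^2 + 5*c - 14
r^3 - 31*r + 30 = (r - 5)*(r - 1)*(r + 6)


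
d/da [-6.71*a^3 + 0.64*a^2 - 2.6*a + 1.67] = -20.13*a^2 + 1.28*a - 2.6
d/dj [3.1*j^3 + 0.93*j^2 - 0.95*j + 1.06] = 9.3*j^2 + 1.86*j - 0.95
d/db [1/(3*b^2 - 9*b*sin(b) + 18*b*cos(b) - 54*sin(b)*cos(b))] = (2*b*sin(b) + b*cos(b) - 2*b/3 + sin(b) - 2*cos(b) + 6*cos(2*b))/((b - 3*sin(b))^2*(b + 6*cos(b))^2)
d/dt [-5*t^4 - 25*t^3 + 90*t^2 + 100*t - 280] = -20*t^3 - 75*t^2 + 180*t + 100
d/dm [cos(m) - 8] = -sin(m)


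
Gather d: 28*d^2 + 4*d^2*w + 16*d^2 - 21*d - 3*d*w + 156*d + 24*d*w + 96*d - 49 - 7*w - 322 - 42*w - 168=d^2*(4*w + 44) + d*(21*w + 231) - 49*w - 539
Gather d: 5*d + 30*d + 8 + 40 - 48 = 35*d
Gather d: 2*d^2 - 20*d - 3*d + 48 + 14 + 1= 2*d^2 - 23*d + 63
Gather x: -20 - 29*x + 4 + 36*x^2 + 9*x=36*x^2 - 20*x - 16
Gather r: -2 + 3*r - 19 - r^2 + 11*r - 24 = -r^2 + 14*r - 45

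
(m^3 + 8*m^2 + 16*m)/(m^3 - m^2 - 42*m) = (m^2 + 8*m + 16)/(m^2 - m - 42)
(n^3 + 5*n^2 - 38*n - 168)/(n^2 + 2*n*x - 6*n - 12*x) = (n^2 + 11*n + 28)/(n + 2*x)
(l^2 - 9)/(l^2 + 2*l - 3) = (l - 3)/(l - 1)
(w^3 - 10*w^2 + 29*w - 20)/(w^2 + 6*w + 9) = (w^3 - 10*w^2 + 29*w - 20)/(w^2 + 6*w + 9)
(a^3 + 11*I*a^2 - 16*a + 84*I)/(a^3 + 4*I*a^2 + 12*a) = (a + 7*I)/a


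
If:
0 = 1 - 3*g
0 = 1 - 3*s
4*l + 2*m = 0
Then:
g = 1/3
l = -m/2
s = 1/3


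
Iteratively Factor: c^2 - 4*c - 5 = (c + 1)*(c - 5)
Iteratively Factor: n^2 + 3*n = (n + 3)*(n)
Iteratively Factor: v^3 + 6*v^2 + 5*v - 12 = (v + 4)*(v^2 + 2*v - 3) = (v - 1)*(v + 4)*(v + 3)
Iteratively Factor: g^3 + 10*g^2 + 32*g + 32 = (g + 4)*(g^2 + 6*g + 8) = (g + 2)*(g + 4)*(g + 4)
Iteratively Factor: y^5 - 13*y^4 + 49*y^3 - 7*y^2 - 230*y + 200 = (y - 5)*(y^4 - 8*y^3 + 9*y^2 + 38*y - 40) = (y - 5)^2*(y^3 - 3*y^2 - 6*y + 8) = (y - 5)^2*(y + 2)*(y^2 - 5*y + 4) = (y - 5)^2*(y - 1)*(y + 2)*(y - 4)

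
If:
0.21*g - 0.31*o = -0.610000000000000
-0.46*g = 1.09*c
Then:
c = 1.2258628221931 - 0.622979467016164*o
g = 1.47619047619048*o - 2.9047619047619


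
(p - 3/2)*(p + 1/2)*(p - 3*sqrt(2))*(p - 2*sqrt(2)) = p^4 - 5*sqrt(2)*p^3 - p^3 + 5*sqrt(2)*p^2 + 45*p^2/4 - 12*p + 15*sqrt(2)*p/4 - 9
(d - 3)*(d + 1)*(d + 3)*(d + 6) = d^4 + 7*d^3 - 3*d^2 - 63*d - 54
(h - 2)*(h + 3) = h^2 + h - 6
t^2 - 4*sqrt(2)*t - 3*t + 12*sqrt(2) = (t - 3)*(t - 4*sqrt(2))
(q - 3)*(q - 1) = q^2 - 4*q + 3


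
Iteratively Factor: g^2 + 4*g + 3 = (g + 3)*(g + 1)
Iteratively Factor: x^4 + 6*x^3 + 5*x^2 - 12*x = (x)*(x^3 + 6*x^2 + 5*x - 12) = x*(x - 1)*(x^2 + 7*x + 12) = x*(x - 1)*(x + 3)*(x + 4)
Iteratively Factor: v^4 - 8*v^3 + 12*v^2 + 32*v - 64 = (v - 2)*(v^3 - 6*v^2 + 32) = (v - 4)*(v - 2)*(v^2 - 2*v - 8) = (v - 4)*(v - 2)*(v + 2)*(v - 4)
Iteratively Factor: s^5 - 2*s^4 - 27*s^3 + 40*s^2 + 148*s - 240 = (s + 4)*(s^4 - 6*s^3 - 3*s^2 + 52*s - 60) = (s - 2)*(s + 4)*(s^3 - 4*s^2 - 11*s + 30) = (s - 2)^2*(s + 4)*(s^2 - 2*s - 15) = (s - 5)*(s - 2)^2*(s + 4)*(s + 3)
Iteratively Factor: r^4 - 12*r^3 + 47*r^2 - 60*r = (r - 3)*(r^3 - 9*r^2 + 20*r) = r*(r - 3)*(r^2 - 9*r + 20) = r*(r - 4)*(r - 3)*(r - 5)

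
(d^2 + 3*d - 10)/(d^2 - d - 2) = (d + 5)/(d + 1)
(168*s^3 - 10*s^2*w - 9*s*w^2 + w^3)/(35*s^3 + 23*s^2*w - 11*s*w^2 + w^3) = (24*s^2 + 2*s*w - w^2)/(5*s^2 + 4*s*w - w^2)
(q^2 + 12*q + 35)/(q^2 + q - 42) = (q + 5)/(q - 6)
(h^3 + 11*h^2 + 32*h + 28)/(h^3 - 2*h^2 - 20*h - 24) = (h + 7)/(h - 6)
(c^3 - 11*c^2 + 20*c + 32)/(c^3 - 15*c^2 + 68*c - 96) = (c + 1)/(c - 3)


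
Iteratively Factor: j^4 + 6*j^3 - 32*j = (j + 4)*(j^3 + 2*j^2 - 8*j) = (j + 4)^2*(j^2 - 2*j) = j*(j + 4)^2*(j - 2)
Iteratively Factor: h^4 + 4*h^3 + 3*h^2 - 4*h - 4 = (h + 2)*(h^3 + 2*h^2 - h - 2) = (h - 1)*(h + 2)*(h^2 + 3*h + 2) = (h - 1)*(h + 2)^2*(h + 1)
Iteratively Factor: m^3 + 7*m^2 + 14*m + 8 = (m + 1)*(m^2 + 6*m + 8) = (m + 1)*(m + 4)*(m + 2)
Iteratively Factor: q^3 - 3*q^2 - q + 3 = (q - 1)*(q^2 - 2*q - 3) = (q - 1)*(q + 1)*(q - 3)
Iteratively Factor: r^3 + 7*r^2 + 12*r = (r + 3)*(r^2 + 4*r) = (r + 3)*(r + 4)*(r)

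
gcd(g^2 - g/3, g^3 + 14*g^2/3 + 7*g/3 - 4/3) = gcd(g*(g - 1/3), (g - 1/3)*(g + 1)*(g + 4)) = g - 1/3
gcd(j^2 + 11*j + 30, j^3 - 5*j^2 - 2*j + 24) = 1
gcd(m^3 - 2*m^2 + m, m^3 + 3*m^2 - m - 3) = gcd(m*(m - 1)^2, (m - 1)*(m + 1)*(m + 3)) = m - 1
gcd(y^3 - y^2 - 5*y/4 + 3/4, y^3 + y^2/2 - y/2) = y^2 + y/2 - 1/2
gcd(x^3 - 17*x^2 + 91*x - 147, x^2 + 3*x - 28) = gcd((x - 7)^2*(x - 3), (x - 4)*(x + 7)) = 1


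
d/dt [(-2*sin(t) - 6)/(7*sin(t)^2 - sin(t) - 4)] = 2*(7*sin(t)^2 + 42*sin(t) + 1)*cos(t)/(-7*sin(t)^2 + sin(t) + 4)^2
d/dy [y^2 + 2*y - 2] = 2*y + 2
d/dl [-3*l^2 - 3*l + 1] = -6*l - 3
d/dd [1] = 0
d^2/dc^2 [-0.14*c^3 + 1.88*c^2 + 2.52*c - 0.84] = 3.76 - 0.84*c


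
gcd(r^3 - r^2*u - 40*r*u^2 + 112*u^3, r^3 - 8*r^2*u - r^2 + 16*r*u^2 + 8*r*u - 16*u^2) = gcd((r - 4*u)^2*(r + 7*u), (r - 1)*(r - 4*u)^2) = r^2 - 8*r*u + 16*u^2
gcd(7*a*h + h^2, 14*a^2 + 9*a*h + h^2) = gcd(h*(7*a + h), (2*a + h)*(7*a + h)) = 7*a + h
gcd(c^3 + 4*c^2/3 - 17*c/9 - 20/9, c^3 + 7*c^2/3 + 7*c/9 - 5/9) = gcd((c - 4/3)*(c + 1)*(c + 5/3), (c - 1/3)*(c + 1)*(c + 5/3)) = c^2 + 8*c/3 + 5/3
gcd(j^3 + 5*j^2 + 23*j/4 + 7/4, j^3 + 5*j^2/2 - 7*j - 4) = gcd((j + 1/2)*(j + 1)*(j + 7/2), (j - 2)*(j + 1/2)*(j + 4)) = j + 1/2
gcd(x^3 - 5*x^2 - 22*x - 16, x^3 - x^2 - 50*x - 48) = x^2 - 7*x - 8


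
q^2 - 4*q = q*(q - 4)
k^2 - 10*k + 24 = (k - 6)*(k - 4)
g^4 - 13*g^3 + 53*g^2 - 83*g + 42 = (g - 7)*(g - 3)*(g - 2)*(g - 1)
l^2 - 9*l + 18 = (l - 6)*(l - 3)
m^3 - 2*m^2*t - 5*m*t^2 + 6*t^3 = (m - 3*t)*(m - t)*(m + 2*t)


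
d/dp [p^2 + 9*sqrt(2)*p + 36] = 2*p + 9*sqrt(2)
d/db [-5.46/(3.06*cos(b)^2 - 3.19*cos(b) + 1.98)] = (17.4174 - 33.4152*cos(b))*sin(b)/(3.06*cos(b)^2 - 3.19*cos(b) + 1.98)^2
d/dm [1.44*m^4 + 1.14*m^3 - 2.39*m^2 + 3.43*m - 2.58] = 5.76*m^3 + 3.42*m^2 - 4.78*m + 3.43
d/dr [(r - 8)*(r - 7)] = 2*r - 15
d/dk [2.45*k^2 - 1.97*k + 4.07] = 4.9*k - 1.97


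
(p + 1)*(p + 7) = p^2 + 8*p + 7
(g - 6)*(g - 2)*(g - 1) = g^3 - 9*g^2 + 20*g - 12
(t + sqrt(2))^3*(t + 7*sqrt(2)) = t^4 + 10*sqrt(2)*t^3 + 48*t^2 + 44*sqrt(2)*t + 28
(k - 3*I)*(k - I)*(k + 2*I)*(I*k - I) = I*k^4 + 2*k^3 - I*k^3 - 2*k^2 + 5*I*k^2 + 6*k - 5*I*k - 6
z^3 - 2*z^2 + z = z*(z - 1)^2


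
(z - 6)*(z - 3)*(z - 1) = z^3 - 10*z^2 + 27*z - 18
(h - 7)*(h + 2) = h^2 - 5*h - 14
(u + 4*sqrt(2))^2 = u^2 + 8*sqrt(2)*u + 32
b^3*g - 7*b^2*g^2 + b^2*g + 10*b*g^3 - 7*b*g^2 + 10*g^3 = (b - 5*g)*(b - 2*g)*(b*g + g)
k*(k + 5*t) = k^2 + 5*k*t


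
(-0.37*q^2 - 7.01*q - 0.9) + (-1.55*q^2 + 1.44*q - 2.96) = -1.92*q^2 - 5.57*q - 3.86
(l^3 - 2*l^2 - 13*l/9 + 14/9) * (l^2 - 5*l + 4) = l^5 - 7*l^4 + 113*l^3/9 + 7*l^2/9 - 122*l/9 + 56/9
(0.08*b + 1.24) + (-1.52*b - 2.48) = -1.44*b - 1.24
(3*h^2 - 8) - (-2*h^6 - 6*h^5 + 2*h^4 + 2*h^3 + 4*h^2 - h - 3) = 2*h^6 + 6*h^5 - 2*h^4 - 2*h^3 - h^2 + h - 5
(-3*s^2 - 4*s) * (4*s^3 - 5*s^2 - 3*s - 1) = -12*s^5 - s^4 + 29*s^3 + 15*s^2 + 4*s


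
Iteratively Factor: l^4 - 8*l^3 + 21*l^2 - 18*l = (l - 3)*(l^3 - 5*l^2 + 6*l) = (l - 3)*(l - 2)*(l^2 - 3*l) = l*(l - 3)*(l - 2)*(l - 3)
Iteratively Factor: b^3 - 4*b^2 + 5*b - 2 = (b - 1)*(b^2 - 3*b + 2) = (b - 1)^2*(b - 2)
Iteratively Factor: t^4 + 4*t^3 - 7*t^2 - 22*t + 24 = (t - 2)*(t^3 + 6*t^2 + 5*t - 12) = (t - 2)*(t + 4)*(t^2 + 2*t - 3) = (t - 2)*(t - 1)*(t + 4)*(t + 3)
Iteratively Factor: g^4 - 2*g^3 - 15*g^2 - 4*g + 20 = (g - 5)*(g^3 + 3*g^2 - 4) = (g - 5)*(g + 2)*(g^2 + g - 2) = (g - 5)*(g + 2)^2*(g - 1)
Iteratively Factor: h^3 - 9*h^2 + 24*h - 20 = (h - 2)*(h^2 - 7*h + 10) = (h - 2)^2*(h - 5)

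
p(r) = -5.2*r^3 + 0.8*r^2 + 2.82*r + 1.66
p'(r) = -15.6*r^2 + 1.6*r + 2.82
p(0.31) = 2.46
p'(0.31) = 1.82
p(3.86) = -274.60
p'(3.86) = -223.44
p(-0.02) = 1.60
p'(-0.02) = 2.78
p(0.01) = 1.69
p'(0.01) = 2.83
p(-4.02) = 341.07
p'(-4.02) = -255.71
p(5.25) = -713.94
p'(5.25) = -418.76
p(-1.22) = 8.85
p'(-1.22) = -22.35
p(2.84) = -102.99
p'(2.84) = -118.46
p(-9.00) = 3831.88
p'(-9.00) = -1275.18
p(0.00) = 1.66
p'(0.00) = 2.82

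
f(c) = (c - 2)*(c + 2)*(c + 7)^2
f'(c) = (c - 2)*(c + 2)*(2*c + 14) + (c - 2)*(c + 7)^2 + (c + 2)*(c + 7)^2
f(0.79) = -204.86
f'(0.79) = 43.28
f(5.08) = 3182.13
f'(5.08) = 2009.45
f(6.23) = 6093.40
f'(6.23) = 3102.06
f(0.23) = -206.33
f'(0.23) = -33.03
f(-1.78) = -22.66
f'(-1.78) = -105.69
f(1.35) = -151.82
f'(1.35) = 151.89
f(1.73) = -76.75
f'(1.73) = 246.11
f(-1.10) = -97.12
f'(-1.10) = -109.50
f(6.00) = 5408.00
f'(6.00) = 2860.00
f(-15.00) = 14144.00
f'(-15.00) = -5456.00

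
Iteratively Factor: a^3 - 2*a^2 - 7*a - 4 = (a + 1)*(a^2 - 3*a - 4) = (a + 1)^2*(a - 4)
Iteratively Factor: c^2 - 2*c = (c - 2)*(c)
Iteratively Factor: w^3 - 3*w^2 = (w - 3)*(w^2) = w*(w - 3)*(w)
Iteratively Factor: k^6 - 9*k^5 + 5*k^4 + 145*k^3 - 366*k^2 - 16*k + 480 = (k - 5)*(k^5 - 4*k^4 - 15*k^3 + 70*k^2 - 16*k - 96) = (k - 5)*(k - 2)*(k^4 - 2*k^3 - 19*k^2 + 32*k + 48) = (k - 5)*(k - 2)*(k + 1)*(k^3 - 3*k^2 - 16*k + 48) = (k - 5)*(k - 2)*(k + 1)*(k + 4)*(k^2 - 7*k + 12) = (k - 5)*(k - 4)*(k - 2)*(k + 1)*(k + 4)*(k - 3)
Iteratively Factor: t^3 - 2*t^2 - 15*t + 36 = (t + 4)*(t^2 - 6*t + 9) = (t - 3)*(t + 4)*(t - 3)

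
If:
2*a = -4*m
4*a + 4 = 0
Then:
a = -1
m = 1/2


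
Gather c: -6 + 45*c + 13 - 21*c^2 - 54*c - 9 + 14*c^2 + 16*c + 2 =-7*c^2 + 7*c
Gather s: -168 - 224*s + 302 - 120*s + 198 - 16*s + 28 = 360 - 360*s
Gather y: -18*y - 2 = -18*y - 2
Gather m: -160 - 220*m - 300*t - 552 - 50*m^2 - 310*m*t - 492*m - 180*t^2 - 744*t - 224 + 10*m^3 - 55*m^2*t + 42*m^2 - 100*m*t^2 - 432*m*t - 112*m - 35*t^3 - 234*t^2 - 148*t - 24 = 10*m^3 + m^2*(-55*t - 8) + m*(-100*t^2 - 742*t - 824) - 35*t^3 - 414*t^2 - 1192*t - 960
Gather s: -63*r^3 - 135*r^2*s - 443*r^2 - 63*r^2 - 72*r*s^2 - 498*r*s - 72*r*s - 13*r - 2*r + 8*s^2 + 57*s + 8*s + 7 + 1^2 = -63*r^3 - 506*r^2 - 15*r + s^2*(8 - 72*r) + s*(-135*r^2 - 570*r + 65) + 8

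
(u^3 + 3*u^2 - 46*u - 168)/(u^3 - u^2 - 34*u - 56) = (u + 6)/(u + 2)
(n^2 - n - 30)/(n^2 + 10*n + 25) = (n - 6)/(n + 5)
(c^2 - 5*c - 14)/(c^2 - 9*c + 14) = (c + 2)/(c - 2)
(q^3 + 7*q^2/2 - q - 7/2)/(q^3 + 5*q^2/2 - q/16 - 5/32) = 16*(2*q^3 + 7*q^2 - 2*q - 7)/(32*q^3 + 80*q^2 - 2*q - 5)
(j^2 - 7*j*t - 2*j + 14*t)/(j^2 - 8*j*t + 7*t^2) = (2 - j)/(-j + t)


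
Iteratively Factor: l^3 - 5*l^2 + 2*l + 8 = (l + 1)*(l^2 - 6*l + 8) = (l - 2)*(l + 1)*(l - 4)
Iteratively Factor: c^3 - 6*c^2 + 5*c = (c - 5)*(c^2 - c) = (c - 5)*(c - 1)*(c)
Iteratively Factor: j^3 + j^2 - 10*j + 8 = (j + 4)*(j^2 - 3*j + 2) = (j - 2)*(j + 4)*(j - 1)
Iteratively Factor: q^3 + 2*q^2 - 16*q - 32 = (q - 4)*(q^2 + 6*q + 8) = (q - 4)*(q + 2)*(q + 4)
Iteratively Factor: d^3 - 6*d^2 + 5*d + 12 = (d + 1)*(d^2 - 7*d + 12) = (d - 3)*(d + 1)*(d - 4)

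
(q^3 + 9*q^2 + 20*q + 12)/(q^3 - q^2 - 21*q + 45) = (q^3 + 9*q^2 + 20*q + 12)/(q^3 - q^2 - 21*q + 45)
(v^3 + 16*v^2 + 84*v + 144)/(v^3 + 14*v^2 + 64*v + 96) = (v + 6)/(v + 4)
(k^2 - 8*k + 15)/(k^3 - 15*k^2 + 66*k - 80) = (k - 3)/(k^2 - 10*k + 16)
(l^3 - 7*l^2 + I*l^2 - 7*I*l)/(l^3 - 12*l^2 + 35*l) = (l + I)/(l - 5)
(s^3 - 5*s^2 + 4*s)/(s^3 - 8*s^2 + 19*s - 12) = s/(s - 3)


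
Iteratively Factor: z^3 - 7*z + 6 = (z - 1)*(z^2 + z - 6) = (z - 2)*(z - 1)*(z + 3)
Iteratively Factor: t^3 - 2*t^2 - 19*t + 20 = (t + 4)*(t^2 - 6*t + 5) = (t - 5)*(t + 4)*(t - 1)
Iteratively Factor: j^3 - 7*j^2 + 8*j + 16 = (j - 4)*(j^2 - 3*j - 4) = (j - 4)^2*(j + 1)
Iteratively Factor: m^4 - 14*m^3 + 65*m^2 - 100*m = (m - 5)*(m^3 - 9*m^2 + 20*m) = m*(m - 5)*(m^2 - 9*m + 20) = m*(m - 5)*(m - 4)*(m - 5)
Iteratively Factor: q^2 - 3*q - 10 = (q + 2)*(q - 5)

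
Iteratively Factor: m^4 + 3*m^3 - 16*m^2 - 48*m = (m - 4)*(m^3 + 7*m^2 + 12*m) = (m - 4)*(m + 3)*(m^2 + 4*m) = (m - 4)*(m + 3)*(m + 4)*(m)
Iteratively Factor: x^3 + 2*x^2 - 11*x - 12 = (x + 1)*(x^2 + x - 12) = (x + 1)*(x + 4)*(x - 3)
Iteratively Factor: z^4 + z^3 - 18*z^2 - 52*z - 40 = (z + 2)*(z^3 - z^2 - 16*z - 20) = (z + 2)^2*(z^2 - 3*z - 10) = (z + 2)^3*(z - 5)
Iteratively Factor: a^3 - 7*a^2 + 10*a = (a - 2)*(a^2 - 5*a) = (a - 5)*(a - 2)*(a)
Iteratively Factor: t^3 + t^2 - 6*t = (t)*(t^2 + t - 6) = t*(t - 2)*(t + 3)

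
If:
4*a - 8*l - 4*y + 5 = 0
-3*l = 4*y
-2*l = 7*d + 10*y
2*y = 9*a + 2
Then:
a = -35/102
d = 407/714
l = 37/51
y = -37/68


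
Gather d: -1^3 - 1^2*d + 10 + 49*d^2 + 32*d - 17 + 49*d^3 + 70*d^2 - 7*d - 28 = 49*d^3 + 119*d^2 + 24*d - 36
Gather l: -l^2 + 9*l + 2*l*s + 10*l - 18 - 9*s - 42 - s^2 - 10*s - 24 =-l^2 + l*(2*s + 19) - s^2 - 19*s - 84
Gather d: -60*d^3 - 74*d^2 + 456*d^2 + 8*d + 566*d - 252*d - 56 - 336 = -60*d^3 + 382*d^2 + 322*d - 392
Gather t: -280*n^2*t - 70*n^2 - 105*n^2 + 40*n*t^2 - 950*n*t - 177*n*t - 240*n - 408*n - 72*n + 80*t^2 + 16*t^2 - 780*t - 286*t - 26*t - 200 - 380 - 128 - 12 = -175*n^2 - 720*n + t^2*(40*n + 96) + t*(-280*n^2 - 1127*n - 1092) - 720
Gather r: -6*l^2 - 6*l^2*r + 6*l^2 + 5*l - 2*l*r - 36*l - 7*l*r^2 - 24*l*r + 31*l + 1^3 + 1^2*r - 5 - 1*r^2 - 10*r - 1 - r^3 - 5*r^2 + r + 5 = -r^3 + r^2*(-7*l - 6) + r*(-6*l^2 - 26*l - 8)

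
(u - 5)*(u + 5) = u^2 - 25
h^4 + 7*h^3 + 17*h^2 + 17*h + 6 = (h + 1)^2*(h + 2)*(h + 3)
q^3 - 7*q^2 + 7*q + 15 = (q - 5)*(q - 3)*(q + 1)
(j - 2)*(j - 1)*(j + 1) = j^3 - 2*j^2 - j + 2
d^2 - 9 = (d - 3)*(d + 3)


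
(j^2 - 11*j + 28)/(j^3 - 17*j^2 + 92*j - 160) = (j - 7)/(j^2 - 13*j + 40)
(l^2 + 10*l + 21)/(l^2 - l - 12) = (l + 7)/(l - 4)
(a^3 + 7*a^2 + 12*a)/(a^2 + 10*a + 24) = a*(a + 3)/(a + 6)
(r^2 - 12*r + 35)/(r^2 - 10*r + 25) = (r - 7)/(r - 5)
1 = 1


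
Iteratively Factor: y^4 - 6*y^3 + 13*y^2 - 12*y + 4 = (y - 2)*(y^3 - 4*y^2 + 5*y - 2) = (y - 2)*(y - 1)*(y^2 - 3*y + 2) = (y - 2)^2*(y - 1)*(y - 1)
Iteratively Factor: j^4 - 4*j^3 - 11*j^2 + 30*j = (j)*(j^3 - 4*j^2 - 11*j + 30) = j*(j - 2)*(j^2 - 2*j - 15) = j*(j - 2)*(j + 3)*(j - 5)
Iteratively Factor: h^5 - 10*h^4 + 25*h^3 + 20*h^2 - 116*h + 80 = (h - 1)*(h^4 - 9*h^3 + 16*h^2 + 36*h - 80) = (h - 4)*(h - 1)*(h^3 - 5*h^2 - 4*h + 20) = (h - 5)*(h - 4)*(h - 1)*(h^2 - 4) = (h - 5)*(h - 4)*(h - 2)*(h - 1)*(h + 2)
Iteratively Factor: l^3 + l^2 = (l)*(l^2 + l) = l^2*(l + 1)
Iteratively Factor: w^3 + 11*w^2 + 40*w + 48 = (w + 4)*(w^2 + 7*w + 12) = (w + 3)*(w + 4)*(w + 4)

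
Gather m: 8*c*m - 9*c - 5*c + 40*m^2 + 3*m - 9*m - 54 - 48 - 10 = -14*c + 40*m^2 + m*(8*c - 6) - 112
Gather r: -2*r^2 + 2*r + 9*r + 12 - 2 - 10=-2*r^2 + 11*r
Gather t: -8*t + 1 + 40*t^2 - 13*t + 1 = 40*t^2 - 21*t + 2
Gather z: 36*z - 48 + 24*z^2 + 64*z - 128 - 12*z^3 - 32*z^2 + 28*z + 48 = -12*z^3 - 8*z^2 + 128*z - 128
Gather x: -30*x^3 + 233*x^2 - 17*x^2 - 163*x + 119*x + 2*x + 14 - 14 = -30*x^3 + 216*x^2 - 42*x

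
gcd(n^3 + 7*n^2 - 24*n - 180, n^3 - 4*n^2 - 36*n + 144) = n + 6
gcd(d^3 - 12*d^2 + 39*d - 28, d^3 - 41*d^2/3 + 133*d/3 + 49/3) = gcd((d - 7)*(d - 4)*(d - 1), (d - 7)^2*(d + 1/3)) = d - 7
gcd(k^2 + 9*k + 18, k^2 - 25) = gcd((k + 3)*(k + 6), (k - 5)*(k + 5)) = 1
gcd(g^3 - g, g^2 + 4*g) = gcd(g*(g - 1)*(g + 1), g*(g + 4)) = g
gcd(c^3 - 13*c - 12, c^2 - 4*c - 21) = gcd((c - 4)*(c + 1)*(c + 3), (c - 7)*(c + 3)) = c + 3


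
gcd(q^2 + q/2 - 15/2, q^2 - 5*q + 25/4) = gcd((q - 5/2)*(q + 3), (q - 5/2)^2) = q - 5/2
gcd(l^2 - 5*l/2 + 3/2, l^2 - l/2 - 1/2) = l - 1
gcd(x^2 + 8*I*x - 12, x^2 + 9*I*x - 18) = x + 6*I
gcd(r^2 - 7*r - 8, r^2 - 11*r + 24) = r - 8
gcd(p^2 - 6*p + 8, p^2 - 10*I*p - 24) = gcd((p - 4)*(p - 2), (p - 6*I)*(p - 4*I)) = 1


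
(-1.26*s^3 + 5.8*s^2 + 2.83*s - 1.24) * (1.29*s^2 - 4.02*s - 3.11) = -1.6254*s^5 + 12.5472*s^4 - 15.7467*s^3 - 31.0142*s^2 - 3.8165*s + 3.8564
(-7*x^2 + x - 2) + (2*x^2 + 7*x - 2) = -5*x^2 + 8*x - 4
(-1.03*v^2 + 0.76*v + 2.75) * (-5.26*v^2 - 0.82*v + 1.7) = 5.4178*v^4 - 3.153*v^3 - 16.8392*v^2 - 0.963*v + 4.675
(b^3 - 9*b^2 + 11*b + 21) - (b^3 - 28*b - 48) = -9*b^2 + 39*b + 69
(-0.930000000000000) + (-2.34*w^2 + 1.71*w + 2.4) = -2.34*w^2 + 1.71*w + 1.47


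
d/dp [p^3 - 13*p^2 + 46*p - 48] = 3*p^2 - 26*p + 46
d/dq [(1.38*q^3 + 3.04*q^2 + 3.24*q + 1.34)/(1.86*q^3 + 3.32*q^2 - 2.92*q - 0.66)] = (8.88178419700125e-16*q^5 - 1.0728*q^4 - 20.112*q^3 - 29.8432*q^2 - 12.9104*q + 1.7744)/(3.4596*q^6 + 12.3504*q^5 + 0.159999999999998*q^4 - 21.844*q^3 + 4.144*q^2 + 3.8544*q + 0.4356)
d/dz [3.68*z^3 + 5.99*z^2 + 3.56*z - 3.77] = 11.04*z^2 + 11.98*z + 3.56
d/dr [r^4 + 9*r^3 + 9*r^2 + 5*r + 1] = 4*r^3 + 27*r^2 + 18*r + 5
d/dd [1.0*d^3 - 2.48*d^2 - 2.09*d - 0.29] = 3.0*d^2 - 4.96*d - 2.09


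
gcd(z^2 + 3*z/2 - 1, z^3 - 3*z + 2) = z + 2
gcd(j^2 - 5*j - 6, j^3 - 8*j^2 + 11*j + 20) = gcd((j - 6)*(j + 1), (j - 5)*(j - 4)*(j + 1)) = j + 1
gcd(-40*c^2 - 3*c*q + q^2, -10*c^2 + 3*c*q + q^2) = 5*c + q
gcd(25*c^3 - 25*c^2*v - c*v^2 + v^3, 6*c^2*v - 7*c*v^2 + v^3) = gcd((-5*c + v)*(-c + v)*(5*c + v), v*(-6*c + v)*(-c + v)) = -c + v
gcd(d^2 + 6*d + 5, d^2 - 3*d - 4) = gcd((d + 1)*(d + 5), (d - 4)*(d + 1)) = d + 1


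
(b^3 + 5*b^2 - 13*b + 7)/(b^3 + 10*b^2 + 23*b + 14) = (b^2 - 2*b + 1)/(b^2 + 3*b + 2)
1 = 1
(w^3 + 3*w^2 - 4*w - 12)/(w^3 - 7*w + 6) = (w + 2)/(w - 1)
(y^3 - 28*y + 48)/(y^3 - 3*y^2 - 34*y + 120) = (y - 2)/(y - 5)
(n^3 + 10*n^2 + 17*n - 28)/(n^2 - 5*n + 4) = (n^2 + 11*n + 28)/(n - 4)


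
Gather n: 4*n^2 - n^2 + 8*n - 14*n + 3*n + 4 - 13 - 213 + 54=3*n^2 - 3*n - 168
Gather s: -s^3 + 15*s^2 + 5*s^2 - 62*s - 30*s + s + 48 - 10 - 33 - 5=-s^3 + 20*s^2 - 91*s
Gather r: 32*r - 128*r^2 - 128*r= -128*r^2 - 96*r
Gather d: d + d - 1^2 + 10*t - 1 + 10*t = 2*d + 20*t - 2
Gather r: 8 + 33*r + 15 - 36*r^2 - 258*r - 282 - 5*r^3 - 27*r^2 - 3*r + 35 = -5*r^3 - 63*r^2 - 228*r - 224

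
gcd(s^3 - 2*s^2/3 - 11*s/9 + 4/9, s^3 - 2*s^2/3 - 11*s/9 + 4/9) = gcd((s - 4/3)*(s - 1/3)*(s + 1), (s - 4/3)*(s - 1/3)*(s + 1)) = s^3 - 2*s^2/3 - 11*s/9 + 4/9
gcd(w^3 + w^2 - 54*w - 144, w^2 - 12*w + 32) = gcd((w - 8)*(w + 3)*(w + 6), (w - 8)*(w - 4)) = w - 8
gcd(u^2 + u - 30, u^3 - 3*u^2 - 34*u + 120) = u^2 + u - 30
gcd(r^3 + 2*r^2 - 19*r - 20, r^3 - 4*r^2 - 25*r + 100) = r^2 + r - 20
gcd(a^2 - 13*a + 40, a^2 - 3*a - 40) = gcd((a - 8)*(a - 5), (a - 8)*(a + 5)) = a - 8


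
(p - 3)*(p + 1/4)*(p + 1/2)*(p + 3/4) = p^4 - 3*p^3/2 - 61*p^2/16 - 63*p/32 - 9/32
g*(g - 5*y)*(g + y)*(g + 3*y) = g^4 - g^3*y - 17*g^2*y^2 - 15*g*y^3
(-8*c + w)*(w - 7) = -8*c*w + 56*c + w^2 - 7*w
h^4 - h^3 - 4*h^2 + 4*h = h*(h - 2)*(h - 1)*(h + 2)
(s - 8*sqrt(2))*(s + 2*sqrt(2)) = s^2 - 6*sqrt(2)*s - 32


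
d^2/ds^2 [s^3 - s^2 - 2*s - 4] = 6*s - 2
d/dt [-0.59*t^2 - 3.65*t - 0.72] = -1.18*t - 3.65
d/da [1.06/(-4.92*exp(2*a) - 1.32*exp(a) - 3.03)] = (10.4304*exp(a) + 1.3992)*exp(a)/(4.92*exp(2*a) + 1.32*exp(a) + 3.03)^2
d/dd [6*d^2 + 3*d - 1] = 12*d + 3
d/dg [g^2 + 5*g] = 2*g + 5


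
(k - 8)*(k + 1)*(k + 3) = k^3 - 4*k^2 - 29*k - 24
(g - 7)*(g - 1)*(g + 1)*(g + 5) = g^4 - 2*g^3 - 36*g^2 + 2*g + 35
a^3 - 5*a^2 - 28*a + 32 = (a - 8)*(a - 1)*(a + 4)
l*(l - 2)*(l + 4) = l^3 + 2*l^2 - 8*l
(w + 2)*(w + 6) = w^2 + 8*w + 12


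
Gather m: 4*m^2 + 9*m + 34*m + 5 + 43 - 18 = 4*m^2 + 43*m + 30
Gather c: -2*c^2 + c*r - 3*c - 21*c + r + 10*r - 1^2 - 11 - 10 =-2*c^2 + c*(r - 24) + 11*r - 22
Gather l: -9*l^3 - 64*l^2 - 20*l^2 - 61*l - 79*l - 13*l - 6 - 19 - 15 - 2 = -9*l^3 - 84*l^2 - 153*l - 42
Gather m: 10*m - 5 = 10*m - 5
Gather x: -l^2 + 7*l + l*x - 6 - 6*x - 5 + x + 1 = -l^2 + 7*l + x*(l - 5) - 10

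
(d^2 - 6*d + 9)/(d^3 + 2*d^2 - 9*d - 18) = (d - 3)/(d^2 + 5*d + 6)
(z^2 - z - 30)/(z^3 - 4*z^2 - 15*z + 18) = (z + 5)/(z^2 + 2*z - 3)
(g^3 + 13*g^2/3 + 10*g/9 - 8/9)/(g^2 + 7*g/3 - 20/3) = (9*g^2 + 3*g - 2)/(3*(3*g - 5))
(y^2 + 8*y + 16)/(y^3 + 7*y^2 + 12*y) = (y + 4)/(y*(y + 3))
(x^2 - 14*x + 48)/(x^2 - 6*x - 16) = (x - 6)/(x + 2)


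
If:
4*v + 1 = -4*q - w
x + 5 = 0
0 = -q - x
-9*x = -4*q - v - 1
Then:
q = 5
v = -66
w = 243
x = -5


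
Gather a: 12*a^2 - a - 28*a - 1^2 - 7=12*a^2 - 29*a - 8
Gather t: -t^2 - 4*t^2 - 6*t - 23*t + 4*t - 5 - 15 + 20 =-5*t^2 - 25*t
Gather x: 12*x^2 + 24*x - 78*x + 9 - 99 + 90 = 12*x^2 - 54*x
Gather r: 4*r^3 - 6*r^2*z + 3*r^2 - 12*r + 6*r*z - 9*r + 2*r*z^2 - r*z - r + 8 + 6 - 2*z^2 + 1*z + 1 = 4*r^3 + r^2*(3 - 6*z) + r*(2*z^2 + 5*z - 22) - 2*z^2 + z + 15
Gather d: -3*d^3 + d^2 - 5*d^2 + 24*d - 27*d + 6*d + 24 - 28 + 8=-3*d^3 - 4*d^2 + 3*d + 4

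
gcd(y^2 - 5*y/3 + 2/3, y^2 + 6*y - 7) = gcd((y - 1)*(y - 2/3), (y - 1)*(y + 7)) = y - 1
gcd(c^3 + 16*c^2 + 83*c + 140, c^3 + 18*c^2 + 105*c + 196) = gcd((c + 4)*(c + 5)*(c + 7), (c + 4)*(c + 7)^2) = c^2 + 11*c + 28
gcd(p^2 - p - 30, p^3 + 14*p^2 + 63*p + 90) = p + 5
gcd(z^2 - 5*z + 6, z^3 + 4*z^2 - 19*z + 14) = z - 2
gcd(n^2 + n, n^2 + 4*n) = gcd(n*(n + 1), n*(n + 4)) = n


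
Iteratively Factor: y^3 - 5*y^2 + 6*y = (y - 2)*(y^2 - 3*y) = y*(y - 2)*(y - 3)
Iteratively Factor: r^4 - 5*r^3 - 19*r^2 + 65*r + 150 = (r - 5)*(r^3 - 19*r - 30) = (r - 5)*(r + 3)*(r^2 - 3*r - 10) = (r - 5)*(r + 2)*(r + 3)*(r - 5)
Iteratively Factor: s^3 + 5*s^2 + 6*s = (s)*(s^2 + 5*s + 6) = s*(s + 3)*(s + 2)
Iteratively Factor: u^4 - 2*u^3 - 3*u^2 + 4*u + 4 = (u + 1)*(u^3 - 3*u^2 + 4) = (u - 2)*(u + 1)*(u^2 - u - 2) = (u - 2)*(u + 1)^2*(u - 2)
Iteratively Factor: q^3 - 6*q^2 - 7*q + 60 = (q + 3)*(q^2 - 9*q + 20) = (q - 4)*(q + 3)*(q - 5)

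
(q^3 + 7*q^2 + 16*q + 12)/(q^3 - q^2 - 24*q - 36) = (q + 2)/(q - 6)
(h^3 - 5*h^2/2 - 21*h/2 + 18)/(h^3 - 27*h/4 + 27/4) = 2*(h - 4)/(2*h - 3)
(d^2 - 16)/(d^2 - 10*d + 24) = (d + 4)/(d - 6)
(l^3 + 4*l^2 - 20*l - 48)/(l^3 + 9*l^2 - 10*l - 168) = (l + 2)/(l + 7)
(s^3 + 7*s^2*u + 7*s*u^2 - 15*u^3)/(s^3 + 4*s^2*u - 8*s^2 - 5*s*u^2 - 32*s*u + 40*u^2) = (s + 3*u)/(s - 8)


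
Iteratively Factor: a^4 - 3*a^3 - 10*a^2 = (a - 5)*(a^3 + 2*a^2) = a*(a - 5)*(a^2 + 2*a) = a^2*(a - 5)*(a + 2)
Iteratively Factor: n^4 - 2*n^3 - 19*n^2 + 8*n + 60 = (n - 5)*(n^3 + 3*n^2 - 4*n - 12) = (n - 5)*(n - 2)*(n^2 + 5*n + 6) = (n - 5)*(n - 2)*(n + 2)*(n + 3)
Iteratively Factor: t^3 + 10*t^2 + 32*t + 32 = (t + 4)*(t^2 + 6*t + 8) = (t + 4)^2*(t + 2)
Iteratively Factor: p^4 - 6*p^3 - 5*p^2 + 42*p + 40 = (p - 4)*(p^3 - 2*p^2 - 13*p - 10) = (p - 4)*(p + 2)*(p^2 - 4*p - 5) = (p - 4)*(p + 1)*(p + 2)*(p - 5)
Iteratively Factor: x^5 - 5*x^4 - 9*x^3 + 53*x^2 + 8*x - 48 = (x - 4)*(x^4 - x^3 - 13*x^2 + x + 12) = (x - 4)^2*(x^3 + 3*x^2 - x - 3) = (x - 4)^2*(x - 1)*(x^2 + 4*x + 3) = (x - 4)^2*(x - 1)*(x + 3)*(x + 1)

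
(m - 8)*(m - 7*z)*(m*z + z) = m^3*z - 7*m^2*z^2 - 7*m^2*z + 49*m*z^2 - 8*m*z + 56*z^2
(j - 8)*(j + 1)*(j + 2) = j^3 - 5*j^2 - 22*j - 16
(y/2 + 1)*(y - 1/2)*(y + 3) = y^3/2 + 9*y^2/4 + 7*y/4 - 3/2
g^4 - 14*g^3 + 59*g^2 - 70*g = g*(g - 7)*(g - 5)*(g - 2)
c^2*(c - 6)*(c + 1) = c^4 - 5*c^3 - 6*c^2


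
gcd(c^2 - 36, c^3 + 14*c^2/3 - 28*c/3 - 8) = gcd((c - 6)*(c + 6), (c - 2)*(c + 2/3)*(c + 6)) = c + 6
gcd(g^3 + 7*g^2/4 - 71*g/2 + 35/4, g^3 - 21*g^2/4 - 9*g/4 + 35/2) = g - 5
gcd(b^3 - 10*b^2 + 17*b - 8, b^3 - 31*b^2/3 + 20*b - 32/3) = b^2 - 9*b + 8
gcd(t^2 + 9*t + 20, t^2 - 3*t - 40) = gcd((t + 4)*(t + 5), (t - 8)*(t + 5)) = t + 5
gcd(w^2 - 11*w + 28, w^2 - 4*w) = w - 4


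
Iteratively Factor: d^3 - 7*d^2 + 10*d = (d)*(d^2 - 7*d + 10) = d*(d - 5)*(d - 2)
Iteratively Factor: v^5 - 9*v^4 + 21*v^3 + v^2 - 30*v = (v - 5)*(v^4 - 4*v^3 + v^2 + 6*v) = (v - 5)*(v + 1)*(v^3 - 5*v^2 + 6*v) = (v - 5)*(v - 3)*(v + 1)*(v^2 - 2*v) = v*(v - 5)*(v - 3)*(v + 1)*(v - 2)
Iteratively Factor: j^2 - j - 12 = (j + 3)*(j - 4)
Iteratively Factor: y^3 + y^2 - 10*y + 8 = (y + 4)*(y^2 - 3*y + 2) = (y - 1)*(y + 4)*(y - 2)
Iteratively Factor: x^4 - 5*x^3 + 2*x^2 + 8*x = (x - 2)*(x^3 - 3*x^2 - 4*x) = (x - 2)*(x + 1)*(x^2 - 4*x) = x*(x - 2)*(x + 1)*(x - 4)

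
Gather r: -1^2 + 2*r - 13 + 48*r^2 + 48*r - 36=48*r^2 + 50*r - 50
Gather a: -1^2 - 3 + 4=0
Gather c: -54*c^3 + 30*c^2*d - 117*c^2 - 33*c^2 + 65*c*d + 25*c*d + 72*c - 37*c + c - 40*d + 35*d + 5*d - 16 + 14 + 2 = -54*c^3 + c^2*(30*d - 150) + c*(90*d + 36)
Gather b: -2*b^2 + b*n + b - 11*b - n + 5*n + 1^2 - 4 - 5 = -2*b^2 + b*(n - 10) + 4*n - 8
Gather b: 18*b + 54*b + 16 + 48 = 72*b + 64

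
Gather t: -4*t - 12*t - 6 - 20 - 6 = -16*t - 32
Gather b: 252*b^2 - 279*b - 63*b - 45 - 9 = 252*b^2 - 342*b - 54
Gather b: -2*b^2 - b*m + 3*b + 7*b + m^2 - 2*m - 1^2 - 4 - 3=-2*b^2 + b*(10 - m) + m^2 - 2*m - 8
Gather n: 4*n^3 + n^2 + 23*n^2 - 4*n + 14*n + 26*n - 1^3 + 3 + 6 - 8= 4*n^3 + 24*n^2 + 36*n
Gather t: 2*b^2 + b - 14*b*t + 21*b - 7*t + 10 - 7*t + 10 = 2*b^2 + 22*b + t*(-14*b - 14) + 20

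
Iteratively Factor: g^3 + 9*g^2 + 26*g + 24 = (g + 2)*(g^2 + 7*g + 12) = (g + 2)*(g + 4)*(g + 3)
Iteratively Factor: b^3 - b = (b)*(b^2 - 1) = b*(b - 1)*(b + 1)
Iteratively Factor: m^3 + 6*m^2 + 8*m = (m + 4)*(m^2 + 2*m) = m*(m + 4)*(m + 2)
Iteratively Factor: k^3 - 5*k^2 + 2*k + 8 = (k - 2)*(k^2 - 3*k - 4) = (k - 2)*(k + 1)*(k - 4)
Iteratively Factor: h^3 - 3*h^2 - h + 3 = (h - 3)*(h^2 - 1) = (h - 3)*(h - 1)*(h + 1)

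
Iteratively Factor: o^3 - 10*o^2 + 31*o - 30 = (o - 5)*(o^2 - 5*o + 6) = (o - 5)*(o - 2)*(o - 3)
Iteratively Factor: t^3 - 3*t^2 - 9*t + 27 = (t - 3)*(t^2 - 9) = (t - 3)*(t + 3)*(t - 3)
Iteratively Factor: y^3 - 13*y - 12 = (y + 3)*(y^2 - 3*y - 4) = (y - 4)*(y + 3)*(y + 1)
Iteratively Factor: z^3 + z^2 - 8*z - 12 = (z + 2)*(z^2 - z - 6) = (z - 3)*(z + 2)*(z + 2)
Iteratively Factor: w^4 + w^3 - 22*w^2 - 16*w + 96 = (w + 3)*(w^3 - 2*w^2 - 16*w + 32) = (w + 3)*(w + 4)*(w^2 - 6*w + 8) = (w - 4)*(w + 3)*(w + 4)*(w - 2)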